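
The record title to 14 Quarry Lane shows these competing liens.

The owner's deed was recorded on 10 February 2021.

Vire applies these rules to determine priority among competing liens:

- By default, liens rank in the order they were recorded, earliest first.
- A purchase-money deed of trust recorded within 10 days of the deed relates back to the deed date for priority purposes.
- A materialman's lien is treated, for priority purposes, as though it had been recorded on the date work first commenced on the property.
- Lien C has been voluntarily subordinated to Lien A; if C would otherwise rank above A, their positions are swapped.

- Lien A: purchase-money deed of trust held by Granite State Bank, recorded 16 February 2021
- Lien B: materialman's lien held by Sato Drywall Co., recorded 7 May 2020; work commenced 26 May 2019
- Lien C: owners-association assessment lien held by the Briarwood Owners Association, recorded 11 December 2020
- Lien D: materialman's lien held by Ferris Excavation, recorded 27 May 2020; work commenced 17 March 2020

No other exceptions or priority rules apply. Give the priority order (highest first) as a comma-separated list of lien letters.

B, D, A, C

Adjusting effective dates: A's effective date is the deed date, 10 February 2021; B's effective date is 26 May 2019, when work began; D's effective date is 17 March 2020, when work began.
Sorted by effective date: B (26 May 2019), D (17 March 2020), C (11 December 2020), A (10 February 2021).
The subordination applies — C was senior to A — so C and A swap.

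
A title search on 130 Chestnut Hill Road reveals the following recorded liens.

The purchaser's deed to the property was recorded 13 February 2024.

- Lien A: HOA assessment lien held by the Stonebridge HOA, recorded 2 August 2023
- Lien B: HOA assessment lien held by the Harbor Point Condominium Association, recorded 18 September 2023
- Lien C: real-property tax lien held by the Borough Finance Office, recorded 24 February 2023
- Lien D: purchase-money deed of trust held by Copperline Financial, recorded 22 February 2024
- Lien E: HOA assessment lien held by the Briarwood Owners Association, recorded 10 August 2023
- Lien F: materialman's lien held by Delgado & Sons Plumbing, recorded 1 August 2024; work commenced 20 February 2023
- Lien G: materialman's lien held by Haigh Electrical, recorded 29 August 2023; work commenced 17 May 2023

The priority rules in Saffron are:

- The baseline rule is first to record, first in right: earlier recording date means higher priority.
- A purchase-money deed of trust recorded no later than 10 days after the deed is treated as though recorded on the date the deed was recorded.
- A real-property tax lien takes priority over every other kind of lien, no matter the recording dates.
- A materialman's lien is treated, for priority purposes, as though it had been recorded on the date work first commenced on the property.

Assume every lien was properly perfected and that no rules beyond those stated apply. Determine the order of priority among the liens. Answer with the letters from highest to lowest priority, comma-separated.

Adjusting effective dates: D relates back to the deed date 13 February 2024; F is treated as recorded 20 February 2023, the work-commencement date; G's effective date is 17 May 2023, when work began.
As a real-property tax lien, C is senior to every other lien.
Remaining liens by effective date: F (20 February 2023), G (17 May 2023), A (2 August 2023), E (10 August 2023), B (18 September 2023), D (13 February 2024).

C, F, G, A, E, B, D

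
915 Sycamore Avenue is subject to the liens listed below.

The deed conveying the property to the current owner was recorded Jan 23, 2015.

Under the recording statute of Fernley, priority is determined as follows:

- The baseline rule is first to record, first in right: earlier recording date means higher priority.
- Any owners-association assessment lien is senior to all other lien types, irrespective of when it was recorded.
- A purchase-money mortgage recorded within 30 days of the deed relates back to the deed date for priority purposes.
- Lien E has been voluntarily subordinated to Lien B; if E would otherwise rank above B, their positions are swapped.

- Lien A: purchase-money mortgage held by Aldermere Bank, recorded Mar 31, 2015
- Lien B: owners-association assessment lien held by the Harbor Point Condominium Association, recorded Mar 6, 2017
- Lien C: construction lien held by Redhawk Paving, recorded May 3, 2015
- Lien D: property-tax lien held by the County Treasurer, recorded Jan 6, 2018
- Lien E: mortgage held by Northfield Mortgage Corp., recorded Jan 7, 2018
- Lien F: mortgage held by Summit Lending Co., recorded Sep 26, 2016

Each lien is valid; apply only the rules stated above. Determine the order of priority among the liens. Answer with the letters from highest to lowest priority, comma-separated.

B, A, C, F, D, E

Effective dates: A was recorded 67 days after the deed — beyond 30 days — so no relation-back applies.
As an owners-association assessment lien, B is senior to every other lien.
Remaining liens by effective date: A (Mar 31, 2015), C (May 3, 2015), F (Sep 26, 2016), D (Jan 6, 2018), E (Jan 7, 2018).
E is already junior to B, so the subordination agreement changes nothing.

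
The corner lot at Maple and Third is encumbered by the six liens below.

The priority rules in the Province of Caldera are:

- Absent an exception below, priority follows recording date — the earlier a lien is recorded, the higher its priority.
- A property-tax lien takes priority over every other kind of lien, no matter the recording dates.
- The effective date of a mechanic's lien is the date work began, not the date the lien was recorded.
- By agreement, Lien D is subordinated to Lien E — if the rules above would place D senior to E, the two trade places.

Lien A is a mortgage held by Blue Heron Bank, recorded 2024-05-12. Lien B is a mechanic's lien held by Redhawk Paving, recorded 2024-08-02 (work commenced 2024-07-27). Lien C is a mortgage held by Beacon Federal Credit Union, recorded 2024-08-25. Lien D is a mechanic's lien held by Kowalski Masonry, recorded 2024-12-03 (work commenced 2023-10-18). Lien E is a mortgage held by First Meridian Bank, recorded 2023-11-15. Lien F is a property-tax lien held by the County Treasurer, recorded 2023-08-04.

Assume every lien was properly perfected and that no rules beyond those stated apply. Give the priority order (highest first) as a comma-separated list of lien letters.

Adjusting effective dates: B relates back to 2024-07-27 (work commenced); D is treated as recorded 2023-10-18, the work-commencement date.
F is a property-tax lien and takes priority over every other lien.
Ordering the rest by effective date: D (2023-10-18), E (2023-11-15), A (2024-05-12), B (2024-07-27), C (2024-08-25).
The subordination applies — D was senior to E — so D and E swap.

F, E, D, A, B, C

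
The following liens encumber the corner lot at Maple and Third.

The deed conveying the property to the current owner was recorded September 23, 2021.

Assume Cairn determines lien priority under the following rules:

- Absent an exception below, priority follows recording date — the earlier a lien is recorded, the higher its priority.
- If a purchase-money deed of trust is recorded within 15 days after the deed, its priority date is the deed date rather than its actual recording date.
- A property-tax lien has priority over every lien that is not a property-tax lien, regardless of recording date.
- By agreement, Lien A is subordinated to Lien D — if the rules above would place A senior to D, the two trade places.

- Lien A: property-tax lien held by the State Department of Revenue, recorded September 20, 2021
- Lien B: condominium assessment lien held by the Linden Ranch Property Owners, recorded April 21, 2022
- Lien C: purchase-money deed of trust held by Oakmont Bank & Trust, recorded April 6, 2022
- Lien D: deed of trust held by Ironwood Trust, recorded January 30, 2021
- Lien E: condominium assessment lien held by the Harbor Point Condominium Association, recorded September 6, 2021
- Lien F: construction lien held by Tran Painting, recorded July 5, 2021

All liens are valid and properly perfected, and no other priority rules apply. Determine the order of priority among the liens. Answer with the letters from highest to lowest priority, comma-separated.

D, A, F, E, C, B

First, effective dates: C missed the 15-day window (195 days after the deed), so its recording date stands.
A is a property-tax lien and takes priority over every other lien.
Ordering the rest by effective date: D (January 30, 2021), F (July 5, 2021), E (September 6, 2021), C (April 6, 2022), B (April 21, 2022).
Because A would otherwise rank above D, the subordination swaps them.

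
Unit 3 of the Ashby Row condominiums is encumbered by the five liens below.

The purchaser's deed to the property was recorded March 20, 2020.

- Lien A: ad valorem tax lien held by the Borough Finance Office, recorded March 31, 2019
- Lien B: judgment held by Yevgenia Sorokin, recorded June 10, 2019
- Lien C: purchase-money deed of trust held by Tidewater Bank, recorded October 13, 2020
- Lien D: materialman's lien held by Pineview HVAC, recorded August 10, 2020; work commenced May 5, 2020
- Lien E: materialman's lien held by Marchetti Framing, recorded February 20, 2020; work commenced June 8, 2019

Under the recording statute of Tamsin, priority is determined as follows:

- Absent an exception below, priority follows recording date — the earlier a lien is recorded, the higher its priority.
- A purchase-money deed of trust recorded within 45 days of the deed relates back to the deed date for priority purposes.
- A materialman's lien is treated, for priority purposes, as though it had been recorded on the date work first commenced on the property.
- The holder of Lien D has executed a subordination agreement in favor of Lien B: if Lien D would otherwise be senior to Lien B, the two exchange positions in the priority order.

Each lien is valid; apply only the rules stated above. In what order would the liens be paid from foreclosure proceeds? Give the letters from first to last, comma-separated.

A, E, B, D, C

Effective dates: C was recorded 207 days after the deed, outside the 45-day window, so it keeps its recording date; D's effective date is May 5, 2020, when work began; E's effective date is June 8, 2019, when work began.
By effective date, earliest first: A (March 31, 2019), E (June 8, 2019), B (June 10, 2019), D (May 5, 2020), C (October 13, 2020).
D is already junior to B, so the subordination agreement changes nothing.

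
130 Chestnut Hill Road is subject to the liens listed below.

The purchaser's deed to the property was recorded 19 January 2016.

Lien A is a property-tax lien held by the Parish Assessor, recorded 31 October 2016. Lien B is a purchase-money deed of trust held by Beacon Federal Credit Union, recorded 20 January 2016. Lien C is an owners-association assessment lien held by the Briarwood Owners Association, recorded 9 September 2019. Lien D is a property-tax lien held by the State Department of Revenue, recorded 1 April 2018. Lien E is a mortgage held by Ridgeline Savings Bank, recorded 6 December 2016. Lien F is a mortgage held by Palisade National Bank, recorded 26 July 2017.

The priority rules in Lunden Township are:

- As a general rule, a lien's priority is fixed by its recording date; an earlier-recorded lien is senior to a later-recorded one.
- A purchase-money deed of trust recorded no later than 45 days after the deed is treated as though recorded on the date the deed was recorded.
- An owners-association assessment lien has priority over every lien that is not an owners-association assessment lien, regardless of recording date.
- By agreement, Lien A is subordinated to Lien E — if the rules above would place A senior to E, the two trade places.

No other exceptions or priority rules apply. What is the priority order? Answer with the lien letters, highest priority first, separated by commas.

C, B, E, A, F, D

Effective dates after the stated exceptions: B was recorded within the 45-day window, so its effective date is the deed date 19 January 2016.
C is an owners-association assessment lien, so it outranks all other liens regardless of date.
Among the remaining liens, by effective date: B (19 January 2016), A (31 October 2016), E (6 December 2016), F (26 July 2017), D (1 April 2018).
The subordination applies — A was senior to E — so A and E swap.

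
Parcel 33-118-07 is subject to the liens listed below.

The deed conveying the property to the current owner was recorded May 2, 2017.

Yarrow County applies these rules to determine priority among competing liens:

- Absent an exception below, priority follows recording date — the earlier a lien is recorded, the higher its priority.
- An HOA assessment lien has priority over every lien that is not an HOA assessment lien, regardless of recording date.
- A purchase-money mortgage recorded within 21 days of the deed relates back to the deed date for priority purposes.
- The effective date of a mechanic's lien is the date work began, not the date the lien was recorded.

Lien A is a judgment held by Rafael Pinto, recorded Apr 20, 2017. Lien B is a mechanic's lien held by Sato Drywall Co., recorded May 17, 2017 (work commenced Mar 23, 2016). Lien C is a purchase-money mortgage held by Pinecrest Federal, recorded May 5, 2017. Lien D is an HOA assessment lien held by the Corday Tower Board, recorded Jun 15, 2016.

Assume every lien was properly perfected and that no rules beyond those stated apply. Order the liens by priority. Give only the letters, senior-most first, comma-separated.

D, B, A, C

First, effective dates: B is treated as recorded Mar 23, 2016, the work-commencement date; C's effective date is the deed date, May 2, 2017.
D, as an HOA assessment lien, has superpriority and ranks first.
Remaining liens by effective date: B (Mar 23, 2016), A (Apr 20, 2017), C (May 2, 2017).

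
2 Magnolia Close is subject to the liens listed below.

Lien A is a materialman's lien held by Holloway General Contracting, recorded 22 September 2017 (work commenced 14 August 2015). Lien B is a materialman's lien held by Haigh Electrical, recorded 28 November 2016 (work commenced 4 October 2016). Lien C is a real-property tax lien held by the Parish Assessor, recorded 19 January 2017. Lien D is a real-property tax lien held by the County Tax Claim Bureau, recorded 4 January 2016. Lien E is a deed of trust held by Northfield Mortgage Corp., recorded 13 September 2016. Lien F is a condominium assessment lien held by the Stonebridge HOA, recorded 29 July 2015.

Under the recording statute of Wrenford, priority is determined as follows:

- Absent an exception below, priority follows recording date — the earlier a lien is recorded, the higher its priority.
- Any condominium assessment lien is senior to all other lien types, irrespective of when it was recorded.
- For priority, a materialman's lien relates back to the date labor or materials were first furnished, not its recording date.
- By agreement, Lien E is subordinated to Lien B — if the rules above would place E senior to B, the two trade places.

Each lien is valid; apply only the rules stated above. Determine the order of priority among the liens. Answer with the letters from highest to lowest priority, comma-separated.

First, effective dates: A is treated as recorded 14 August 2015, the work-commencement date; B's effective date is 4 October 2016, when work began.
F is a condominium assessment lien, so it outranks all other liens regardless of date.
The other liens, earliest effective date first: A (14 August 2015), D (4 January 2016), E (13 September 2016), B (4 October 2016), C (19 January 2017).
Because E would otherwise rank above B, the subordination swaps them.

F, A, D, B, E, C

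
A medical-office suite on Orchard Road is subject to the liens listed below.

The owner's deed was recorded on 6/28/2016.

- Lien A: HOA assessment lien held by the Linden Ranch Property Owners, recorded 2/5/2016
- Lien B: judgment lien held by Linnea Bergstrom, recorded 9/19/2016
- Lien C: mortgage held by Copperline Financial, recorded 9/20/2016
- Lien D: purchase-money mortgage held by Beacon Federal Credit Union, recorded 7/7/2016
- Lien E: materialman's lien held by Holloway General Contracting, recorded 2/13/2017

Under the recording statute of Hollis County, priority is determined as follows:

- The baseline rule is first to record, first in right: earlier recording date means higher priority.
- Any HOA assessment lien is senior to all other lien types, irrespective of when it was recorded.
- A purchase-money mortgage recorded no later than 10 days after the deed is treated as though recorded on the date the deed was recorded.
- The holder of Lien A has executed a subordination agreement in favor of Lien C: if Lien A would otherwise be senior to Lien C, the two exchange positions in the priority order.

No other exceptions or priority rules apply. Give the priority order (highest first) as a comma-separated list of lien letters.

Effective dates after the stated exceptions: D was recorded within the 10-day window, so its effective date is the deed date 6/28/2016.
A is an HOA assessment lien, so it outranks all other liens regardless of date.
Ordering the rest by effective date: D (6/28/2016), B (9/19/2016), C (9/20/2016), E (2/13/2017).
Because A would otherwise rank above C, the subordination swaps them.

C, D, B, A, E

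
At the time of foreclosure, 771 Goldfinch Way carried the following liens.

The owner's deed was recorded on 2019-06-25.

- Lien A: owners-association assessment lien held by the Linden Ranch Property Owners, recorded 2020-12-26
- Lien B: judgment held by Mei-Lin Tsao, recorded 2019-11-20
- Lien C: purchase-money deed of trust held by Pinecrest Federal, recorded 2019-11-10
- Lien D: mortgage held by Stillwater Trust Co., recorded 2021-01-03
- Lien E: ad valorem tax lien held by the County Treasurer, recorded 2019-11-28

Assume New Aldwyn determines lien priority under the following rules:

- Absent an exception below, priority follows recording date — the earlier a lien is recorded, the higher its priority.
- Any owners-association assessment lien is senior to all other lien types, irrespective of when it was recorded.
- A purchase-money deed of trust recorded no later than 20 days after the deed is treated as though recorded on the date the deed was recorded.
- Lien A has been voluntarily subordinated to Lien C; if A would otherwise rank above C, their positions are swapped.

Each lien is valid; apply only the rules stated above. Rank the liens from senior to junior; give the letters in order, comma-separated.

Effective dates: C was recorded 138 days after the deed, outside the 20-day window, so it keeps its recording date.
As an owners-association assessment lien, A is senior to every other lien.
Among the remaining liens, by effective date: C (2019-11-10), B (2019-11-20), E (2019-11-28), D (2021-01-03).
The subordination applies — A was senior to C — so A and C swap.

C, A, B, E, D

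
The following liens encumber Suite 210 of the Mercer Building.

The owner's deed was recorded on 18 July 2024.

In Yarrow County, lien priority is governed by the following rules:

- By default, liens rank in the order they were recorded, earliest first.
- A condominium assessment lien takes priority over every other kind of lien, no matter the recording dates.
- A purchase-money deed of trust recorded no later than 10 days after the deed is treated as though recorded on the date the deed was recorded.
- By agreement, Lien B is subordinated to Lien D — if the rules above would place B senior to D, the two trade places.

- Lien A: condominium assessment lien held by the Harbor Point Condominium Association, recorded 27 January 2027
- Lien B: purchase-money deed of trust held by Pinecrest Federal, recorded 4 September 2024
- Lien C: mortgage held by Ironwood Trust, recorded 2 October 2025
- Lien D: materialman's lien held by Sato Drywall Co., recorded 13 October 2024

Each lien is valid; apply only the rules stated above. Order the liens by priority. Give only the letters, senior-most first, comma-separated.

Adjusting effective dates: B was recorded 48 days after the deed, outside the 10-day window, so it keeps its recording date.
A is a condominium assessment lien and takes priority over every other lien.
Among the remaining liens, by effective date: B (4 September 2024), D (13 October 2024), C (2 October 2025).
B would otherwise be senior to D, so under the subordination agreement B and D exchange positions.

A, D, B, C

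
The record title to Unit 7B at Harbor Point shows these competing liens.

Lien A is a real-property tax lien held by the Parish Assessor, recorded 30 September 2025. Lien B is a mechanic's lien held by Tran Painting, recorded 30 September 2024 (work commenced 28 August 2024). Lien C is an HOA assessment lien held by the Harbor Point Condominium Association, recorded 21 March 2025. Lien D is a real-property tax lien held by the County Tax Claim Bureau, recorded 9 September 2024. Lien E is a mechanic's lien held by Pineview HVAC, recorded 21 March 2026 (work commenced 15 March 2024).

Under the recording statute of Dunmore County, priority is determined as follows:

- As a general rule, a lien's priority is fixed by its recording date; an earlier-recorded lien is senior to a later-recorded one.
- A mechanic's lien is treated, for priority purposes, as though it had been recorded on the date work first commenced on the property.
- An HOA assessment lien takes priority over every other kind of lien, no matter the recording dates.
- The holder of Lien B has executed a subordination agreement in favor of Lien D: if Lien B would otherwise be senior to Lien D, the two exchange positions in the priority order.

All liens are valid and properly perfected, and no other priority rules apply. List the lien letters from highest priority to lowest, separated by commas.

C, E, D, B, A

Effective dates: B is treated as recorded 28 August 2024, the work-commencement date; E is treated as recorded 15 March 2024, the work-commencement date.
As an HOA assessment lien, C is senior to every other lien.
Ordering the rest by effective date: E (15 March 2024), B (28 August 2024), D (9 September 2024), A (30 September 2025).
B would otherwise be senior to D, so under the subordination agreement B and D exchange positions.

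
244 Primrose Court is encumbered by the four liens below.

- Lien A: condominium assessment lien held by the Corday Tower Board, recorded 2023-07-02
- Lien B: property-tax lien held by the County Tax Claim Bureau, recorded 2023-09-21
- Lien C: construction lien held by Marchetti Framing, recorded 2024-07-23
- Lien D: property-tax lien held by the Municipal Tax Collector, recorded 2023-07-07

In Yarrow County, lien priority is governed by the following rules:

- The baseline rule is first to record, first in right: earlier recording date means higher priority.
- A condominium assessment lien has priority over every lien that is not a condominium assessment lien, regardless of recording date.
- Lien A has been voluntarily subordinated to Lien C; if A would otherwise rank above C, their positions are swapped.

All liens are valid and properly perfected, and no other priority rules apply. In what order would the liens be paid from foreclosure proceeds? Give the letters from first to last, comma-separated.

C, D, B, A

A, as a condominium assessment lien, has superpriority and ranks first.
Among the remaining liens, by effective date: D (2023-07-07), B (2023-09-21), C (2024-07-23).
A would otherwise be senior to C, so under the subordination agreement A and C exchange positions.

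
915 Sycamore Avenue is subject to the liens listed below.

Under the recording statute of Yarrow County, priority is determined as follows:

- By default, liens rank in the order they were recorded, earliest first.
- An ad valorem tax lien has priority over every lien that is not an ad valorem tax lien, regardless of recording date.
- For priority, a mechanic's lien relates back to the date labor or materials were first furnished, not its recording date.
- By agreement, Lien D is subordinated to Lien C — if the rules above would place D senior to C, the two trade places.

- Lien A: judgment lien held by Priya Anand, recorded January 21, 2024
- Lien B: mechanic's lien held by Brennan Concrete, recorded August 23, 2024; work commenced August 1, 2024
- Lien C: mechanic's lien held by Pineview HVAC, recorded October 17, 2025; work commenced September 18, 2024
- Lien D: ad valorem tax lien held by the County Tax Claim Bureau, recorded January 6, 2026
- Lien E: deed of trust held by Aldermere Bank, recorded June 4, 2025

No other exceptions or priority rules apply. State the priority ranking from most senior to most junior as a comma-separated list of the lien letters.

C, A, B, D, E

Effective dates: B relates back to August 1, 2024 (work commenced); C is treated as recorded September 18, 2024, the work-commencement date.
D, as an ad valorem tax lien, has superpriority and ranks first.
Ordering the rest by effective date: A (January 21, 2024), B (August 1, 2024), C (September 18, 2024), E (June 4, 2025).
D is senior to C before the subordination, so the two trade places.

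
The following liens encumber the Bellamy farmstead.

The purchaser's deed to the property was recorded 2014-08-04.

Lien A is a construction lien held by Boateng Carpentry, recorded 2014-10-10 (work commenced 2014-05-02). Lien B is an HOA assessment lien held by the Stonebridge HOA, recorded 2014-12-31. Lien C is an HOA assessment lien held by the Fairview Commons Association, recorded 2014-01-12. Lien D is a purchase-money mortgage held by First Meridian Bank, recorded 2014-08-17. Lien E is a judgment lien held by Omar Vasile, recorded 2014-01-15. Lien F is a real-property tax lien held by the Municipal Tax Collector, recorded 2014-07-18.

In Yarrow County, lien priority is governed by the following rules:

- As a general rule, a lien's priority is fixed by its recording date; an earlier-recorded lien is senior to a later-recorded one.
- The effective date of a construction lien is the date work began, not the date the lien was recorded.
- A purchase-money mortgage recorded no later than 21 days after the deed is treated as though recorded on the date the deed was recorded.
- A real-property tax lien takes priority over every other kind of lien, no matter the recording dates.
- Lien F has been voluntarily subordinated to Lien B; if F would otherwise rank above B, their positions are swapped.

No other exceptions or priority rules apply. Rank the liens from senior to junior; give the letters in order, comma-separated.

Effective dates after the stated exceptions: A's effective date is 2014-05-02, when work began; D relates back to the deed date 2014-08-04.
As a real-property tax lien, F is senior to every other lien.
Among the remaining liens, by effective date: C (2014-01-12), E (2014-01-15), A (2014-05-02), D (2014-08-04), B (2014-12-31).
Because F would otherwise rank above B, the subordination swaps them.

B, C, E, A, D, F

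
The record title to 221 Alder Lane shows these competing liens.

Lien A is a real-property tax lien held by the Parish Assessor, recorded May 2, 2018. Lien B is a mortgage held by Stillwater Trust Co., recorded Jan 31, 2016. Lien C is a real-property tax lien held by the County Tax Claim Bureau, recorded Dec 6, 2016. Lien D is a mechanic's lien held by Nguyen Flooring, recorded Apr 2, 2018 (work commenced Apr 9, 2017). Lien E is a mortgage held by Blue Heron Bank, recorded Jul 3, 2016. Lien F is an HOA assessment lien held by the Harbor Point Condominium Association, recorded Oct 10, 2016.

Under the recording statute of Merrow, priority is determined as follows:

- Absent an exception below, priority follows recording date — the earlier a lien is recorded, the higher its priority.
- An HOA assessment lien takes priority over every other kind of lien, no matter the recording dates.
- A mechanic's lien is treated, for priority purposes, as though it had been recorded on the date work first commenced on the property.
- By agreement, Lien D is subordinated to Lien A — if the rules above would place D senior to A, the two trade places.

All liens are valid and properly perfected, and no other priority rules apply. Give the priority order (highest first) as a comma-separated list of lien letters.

Effective dates: D is treated as recorded Apr 9, 2017, the work-commencement date.
F, as an HOA assessment lien, has superpriority and ranks first.
Ordering the rest by effective date: B (Jan 31, 2016), E (Jul 3, 2016), C (Dec 6, 2016), D (Apr 9, 2017), A (May 2, 2018).
D would otherwise be senior to A, so under the subordination agreement D and A exchange positions.

F, B, E, C, A, D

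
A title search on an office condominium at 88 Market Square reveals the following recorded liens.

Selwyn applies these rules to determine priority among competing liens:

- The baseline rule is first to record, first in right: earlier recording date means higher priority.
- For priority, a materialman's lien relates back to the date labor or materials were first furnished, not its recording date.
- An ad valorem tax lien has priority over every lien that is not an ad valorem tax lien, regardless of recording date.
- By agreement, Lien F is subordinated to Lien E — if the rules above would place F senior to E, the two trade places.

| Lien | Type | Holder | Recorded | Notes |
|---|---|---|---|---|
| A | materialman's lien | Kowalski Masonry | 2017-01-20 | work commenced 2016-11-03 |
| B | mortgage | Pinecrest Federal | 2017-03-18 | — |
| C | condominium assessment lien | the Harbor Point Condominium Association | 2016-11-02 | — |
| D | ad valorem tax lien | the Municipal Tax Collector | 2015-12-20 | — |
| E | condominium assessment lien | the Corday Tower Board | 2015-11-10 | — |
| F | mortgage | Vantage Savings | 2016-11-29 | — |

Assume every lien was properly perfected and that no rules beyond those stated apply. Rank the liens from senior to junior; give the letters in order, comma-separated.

D, E, C, A, F, B

Adjusting effective dates: A relates back to 2016-11-03 (work commenced).
As an ad valorem tax lien, D is senior to every other lien.
Ordering the rest by effective date: E (2015-11-10), C (2016-11-02), A (2016-11-03), F (2016-11-29), B (2017-03-18).
F is already junior to E, so the subordination agreement changes nothing.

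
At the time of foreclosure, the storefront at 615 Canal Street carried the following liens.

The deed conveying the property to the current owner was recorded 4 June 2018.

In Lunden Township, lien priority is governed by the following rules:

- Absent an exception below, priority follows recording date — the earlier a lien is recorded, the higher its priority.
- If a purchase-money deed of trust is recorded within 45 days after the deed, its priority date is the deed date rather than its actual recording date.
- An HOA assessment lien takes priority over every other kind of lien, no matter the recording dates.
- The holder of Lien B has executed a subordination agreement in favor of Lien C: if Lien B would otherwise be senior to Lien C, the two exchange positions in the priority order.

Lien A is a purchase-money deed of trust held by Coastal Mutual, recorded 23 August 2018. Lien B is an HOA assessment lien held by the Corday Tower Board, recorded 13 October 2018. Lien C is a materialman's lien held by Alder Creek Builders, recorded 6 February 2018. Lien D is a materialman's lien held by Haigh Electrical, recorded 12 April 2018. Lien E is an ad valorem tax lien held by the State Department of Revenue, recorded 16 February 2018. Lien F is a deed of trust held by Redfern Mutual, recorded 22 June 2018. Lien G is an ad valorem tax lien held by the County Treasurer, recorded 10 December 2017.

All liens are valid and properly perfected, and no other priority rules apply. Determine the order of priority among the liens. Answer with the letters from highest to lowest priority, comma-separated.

Effective dates: A was recorded 80 days after the deed, outside the 45-day window, so it keeps its recording date.
B, as an HOA assessment lien, has superpriority and ranks first.
Remaining liens by effective date: G (10 December 2017), C (6 February 2018), E (16 February 2018), D (12 April 2018), F (22 June 2018), A (23 August 2018).
B would otherwise be senior to C, so under the subordination agreement B and C exchange positions.

C, G, B, E, D, F, A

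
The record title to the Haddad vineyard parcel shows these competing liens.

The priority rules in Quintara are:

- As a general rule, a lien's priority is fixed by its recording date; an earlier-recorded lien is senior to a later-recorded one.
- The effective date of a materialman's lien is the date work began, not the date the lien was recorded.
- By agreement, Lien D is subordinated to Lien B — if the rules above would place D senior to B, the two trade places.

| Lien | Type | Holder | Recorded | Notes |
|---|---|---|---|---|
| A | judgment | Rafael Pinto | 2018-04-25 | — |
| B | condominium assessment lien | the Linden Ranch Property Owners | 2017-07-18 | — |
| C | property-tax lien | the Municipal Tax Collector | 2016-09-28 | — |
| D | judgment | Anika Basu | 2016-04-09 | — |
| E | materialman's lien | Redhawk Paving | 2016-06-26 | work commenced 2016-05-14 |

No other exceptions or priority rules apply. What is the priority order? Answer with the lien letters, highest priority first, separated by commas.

B, E, C, D, A

Effective dates: E relates back to 2016-05-14 (work commenced).
Sorted by effective date: D (2016-04-09), E (2016-05-14), C (2016-09-28), B (2017-07-18), A (2018-04-25).
D is senior to B before the subordination, so the two trade places.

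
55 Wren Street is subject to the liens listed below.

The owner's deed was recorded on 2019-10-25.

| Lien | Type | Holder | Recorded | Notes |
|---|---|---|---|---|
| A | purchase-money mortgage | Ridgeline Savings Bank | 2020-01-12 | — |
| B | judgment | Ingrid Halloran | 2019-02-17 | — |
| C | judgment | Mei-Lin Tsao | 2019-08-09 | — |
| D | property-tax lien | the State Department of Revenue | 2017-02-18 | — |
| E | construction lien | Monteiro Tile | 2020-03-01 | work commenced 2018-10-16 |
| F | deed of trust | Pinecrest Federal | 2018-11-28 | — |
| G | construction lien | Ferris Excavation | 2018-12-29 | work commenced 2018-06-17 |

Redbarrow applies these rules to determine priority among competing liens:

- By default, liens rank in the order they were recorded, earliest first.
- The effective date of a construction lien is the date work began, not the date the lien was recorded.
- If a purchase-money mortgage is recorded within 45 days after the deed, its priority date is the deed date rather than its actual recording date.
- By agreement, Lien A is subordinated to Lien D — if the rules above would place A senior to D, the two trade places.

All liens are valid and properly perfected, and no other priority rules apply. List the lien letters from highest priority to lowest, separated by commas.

D, G, E, F, B, C, A

First, effective dates: A was recorded 79 days after the deed, outside the 45-day window, so it keeps its recording date; E relates back to 2018-10-16 (work commenced); G is treated as recorded 2018-06-17, the work-commencement date.
Sorted by effective date: D (2017-02-18), G (2018-06-17), E (2018-10-16), F (2018-11-28), B (2019-02-17), C (2019-08-09), A (2020-01-12).
A is already junior to D, so the subordination agreement changes nothing.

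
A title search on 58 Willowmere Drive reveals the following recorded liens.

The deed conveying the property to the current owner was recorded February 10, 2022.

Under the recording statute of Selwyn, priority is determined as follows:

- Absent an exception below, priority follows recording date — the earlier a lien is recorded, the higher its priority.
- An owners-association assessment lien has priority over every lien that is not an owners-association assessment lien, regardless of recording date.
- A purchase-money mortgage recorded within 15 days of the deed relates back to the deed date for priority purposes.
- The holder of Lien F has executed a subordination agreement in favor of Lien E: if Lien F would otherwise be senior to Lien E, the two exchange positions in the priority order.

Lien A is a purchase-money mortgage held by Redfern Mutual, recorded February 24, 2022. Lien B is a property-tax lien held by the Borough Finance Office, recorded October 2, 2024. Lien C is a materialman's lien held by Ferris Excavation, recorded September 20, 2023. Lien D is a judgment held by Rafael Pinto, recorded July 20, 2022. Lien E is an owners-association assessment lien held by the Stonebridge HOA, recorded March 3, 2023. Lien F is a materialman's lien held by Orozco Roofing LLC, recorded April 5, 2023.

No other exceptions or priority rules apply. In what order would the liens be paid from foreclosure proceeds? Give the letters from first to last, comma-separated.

First, effective dates: A's effective date is the deed date, February 10, 2022.
E, as an owners-association assessment lien, has superpriority and ranks first.
The other liens, earliest effective date first: A (February 10, 2022), D (July 20, 2022), F (April 5, 2023), C (September 20, 2023), B (October 2, 2024).
F is already junior to E, so the subordination agreement changes nothing.

E, A, D, F, C, B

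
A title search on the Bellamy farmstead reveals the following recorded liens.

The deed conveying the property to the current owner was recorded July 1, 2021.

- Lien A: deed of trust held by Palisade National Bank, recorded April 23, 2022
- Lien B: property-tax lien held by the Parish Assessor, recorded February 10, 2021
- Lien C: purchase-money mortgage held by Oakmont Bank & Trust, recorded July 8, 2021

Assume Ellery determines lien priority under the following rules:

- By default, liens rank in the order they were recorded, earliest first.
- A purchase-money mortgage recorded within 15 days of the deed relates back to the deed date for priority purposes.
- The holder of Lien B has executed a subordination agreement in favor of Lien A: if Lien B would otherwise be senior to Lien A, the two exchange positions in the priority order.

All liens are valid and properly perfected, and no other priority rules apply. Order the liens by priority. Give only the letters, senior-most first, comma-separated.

Effective dates: C's effective date is the deed date, July 1, 2021.
By effective date: B (February 10, 2021), C (July 1, 2021), A (April 23, 2022).
Because B would otherwise rank above A, the subordination swaps them.

A, C, B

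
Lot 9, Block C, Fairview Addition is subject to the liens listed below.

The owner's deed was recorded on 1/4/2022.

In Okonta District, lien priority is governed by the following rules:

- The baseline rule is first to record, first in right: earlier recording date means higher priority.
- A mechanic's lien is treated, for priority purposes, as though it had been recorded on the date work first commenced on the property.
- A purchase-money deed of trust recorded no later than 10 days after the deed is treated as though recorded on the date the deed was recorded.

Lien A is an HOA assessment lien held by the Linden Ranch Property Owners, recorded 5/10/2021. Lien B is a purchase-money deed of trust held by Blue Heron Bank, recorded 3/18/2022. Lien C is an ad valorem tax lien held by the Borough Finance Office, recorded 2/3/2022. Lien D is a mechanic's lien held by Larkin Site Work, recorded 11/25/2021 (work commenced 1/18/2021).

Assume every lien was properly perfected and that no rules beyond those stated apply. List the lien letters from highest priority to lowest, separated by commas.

D, A, C, B

Effective dates: B missed the 10-day window (73 days after the deed), so its recording date stands; D's effective date is 1/18/2021, when work began.
Ordering by effective date: D (1/18/2021), A (5/10/2021), C (2/3/2022), B (3/18/2022).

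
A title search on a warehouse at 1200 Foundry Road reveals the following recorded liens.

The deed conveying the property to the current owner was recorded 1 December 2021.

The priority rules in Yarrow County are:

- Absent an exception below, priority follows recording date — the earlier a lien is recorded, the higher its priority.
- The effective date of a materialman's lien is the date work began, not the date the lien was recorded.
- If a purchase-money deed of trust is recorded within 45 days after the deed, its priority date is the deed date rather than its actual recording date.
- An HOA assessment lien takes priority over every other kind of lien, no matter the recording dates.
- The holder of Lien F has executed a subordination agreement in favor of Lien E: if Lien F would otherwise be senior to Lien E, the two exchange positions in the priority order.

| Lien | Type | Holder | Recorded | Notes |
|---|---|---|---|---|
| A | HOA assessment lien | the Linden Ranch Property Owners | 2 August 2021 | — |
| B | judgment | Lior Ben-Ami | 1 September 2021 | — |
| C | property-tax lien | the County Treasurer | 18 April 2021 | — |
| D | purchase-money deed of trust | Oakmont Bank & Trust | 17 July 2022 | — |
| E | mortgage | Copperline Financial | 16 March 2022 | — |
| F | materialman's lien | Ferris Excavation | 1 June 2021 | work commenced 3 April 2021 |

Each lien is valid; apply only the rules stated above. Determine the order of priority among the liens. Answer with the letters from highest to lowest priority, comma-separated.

Effective dates: D was recorded 228 days after the deed, outside the 45-day window, so it keeps its recording date; F is treated as recorded 3 April 2021, the work-commencement date.
A, as an HOA assessment lien, has superpriority and ranks first.
Ordering the rest by effective date: F (3 April 2021), C (18 April 2021), B (1 September 2021), E (16 March 2022), D (17 July 2022).
F is senior to E before the subordination, so the two trade places.

A, E, C, B, F, D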